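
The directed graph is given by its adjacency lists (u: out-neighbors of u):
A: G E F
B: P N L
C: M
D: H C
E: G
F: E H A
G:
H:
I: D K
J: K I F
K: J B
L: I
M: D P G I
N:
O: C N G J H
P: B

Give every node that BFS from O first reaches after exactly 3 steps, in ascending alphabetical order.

A, B, D, E, P

Level 0: O
Level 1: C, G, H, J, N
Level 2: F, I, K, M
Level 3: A, B, D, E, P
Level 4: L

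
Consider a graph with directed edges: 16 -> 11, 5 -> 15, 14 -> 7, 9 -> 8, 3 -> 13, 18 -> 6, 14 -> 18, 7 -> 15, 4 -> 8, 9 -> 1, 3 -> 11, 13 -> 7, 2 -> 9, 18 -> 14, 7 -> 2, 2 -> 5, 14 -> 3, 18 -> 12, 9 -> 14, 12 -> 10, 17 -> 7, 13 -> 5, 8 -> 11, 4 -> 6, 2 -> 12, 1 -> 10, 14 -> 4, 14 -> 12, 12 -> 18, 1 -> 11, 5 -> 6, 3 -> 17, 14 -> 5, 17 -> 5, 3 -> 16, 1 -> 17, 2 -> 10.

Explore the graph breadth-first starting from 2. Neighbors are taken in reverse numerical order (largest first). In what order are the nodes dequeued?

Visit 2; enqueue 12, 10, 9, 5 → queue [12, 10, 9, 5]
Visit 12; enqueue 18 → queue [10, 9, 5, 18]
Visit 10 → queue [9, 5, 18]
Visit 9; enqueue 14, 8, 1 → queue [5, 18, 14, 8, 1]
Visit 5; enqueue 15, 6 → queue [18, 14, 8, 1, 15, 6]
Visit 18 → queue [14, 8, 1, 15, 6]
Visit 14; enqueue 7, 4, 3 → queue [8, 1, 15, 6, 7, 4, 3]
Visit 8; enqueue 11 → queue [1, 15, 6, 7, 4, 3, 11]
Visit 1; enqueue 17 → queue [15, 6, 7, 4, 3, 11, 17]
Visit 15 → queue [6, 7, 4, 3, 11, 17]
Visit 6 → queue [7, 4, 3, 11, 17]
Visit 7 → queue [4, 3, 11, 17]
Visit 4 → queue [3, 11, 17]
Visit 3; enqueue 16, 13 → queue [11, 17, 16, 13]
Visit 11 → queue [17, 16, 13]
Visit 17 → queue [16, 13]
Visit 16 → queue [13]
Visit 13 → queue []

2 -> 12 -> 10 -> 9 -> 5 -> 18 -> 14 -> 8 -> 1 -> 15 -> 6 -> 7 -> 4 -> 3 -> 11 -> 17 -> 16 -> 13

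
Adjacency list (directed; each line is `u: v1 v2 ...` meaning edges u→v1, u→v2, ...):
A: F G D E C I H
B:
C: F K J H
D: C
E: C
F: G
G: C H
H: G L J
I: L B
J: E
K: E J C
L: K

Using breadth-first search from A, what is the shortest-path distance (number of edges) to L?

2

Level 0: A
Level 1: C, D, E, F, G, H, I
Level 2: B, J, K, L
L first appears at level 2.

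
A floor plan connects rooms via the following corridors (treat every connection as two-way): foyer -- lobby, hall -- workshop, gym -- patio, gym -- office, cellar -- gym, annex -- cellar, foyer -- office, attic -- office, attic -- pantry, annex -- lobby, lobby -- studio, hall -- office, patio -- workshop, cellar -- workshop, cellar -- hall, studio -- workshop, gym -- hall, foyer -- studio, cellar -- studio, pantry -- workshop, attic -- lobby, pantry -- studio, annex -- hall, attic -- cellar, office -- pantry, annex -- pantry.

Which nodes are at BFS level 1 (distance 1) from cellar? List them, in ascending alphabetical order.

annex, attic, gym, hall, studio, workshop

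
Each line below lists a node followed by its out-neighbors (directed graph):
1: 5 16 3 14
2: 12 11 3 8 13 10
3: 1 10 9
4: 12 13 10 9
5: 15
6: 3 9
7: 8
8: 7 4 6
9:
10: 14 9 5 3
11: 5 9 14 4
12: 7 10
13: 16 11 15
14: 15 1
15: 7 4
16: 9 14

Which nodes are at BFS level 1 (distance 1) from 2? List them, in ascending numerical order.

3, 8, 10, 11, 12, 13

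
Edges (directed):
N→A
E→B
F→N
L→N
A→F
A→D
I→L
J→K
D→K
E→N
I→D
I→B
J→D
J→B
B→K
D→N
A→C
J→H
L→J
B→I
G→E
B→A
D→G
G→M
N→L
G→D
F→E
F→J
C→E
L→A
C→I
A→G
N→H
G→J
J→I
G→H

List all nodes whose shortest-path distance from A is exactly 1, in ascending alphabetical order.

Level 0: A
Level 1: C, D, F, G
Level 2: E, H, I, J, K, M, N
Level 3: B, L

C, D, F, G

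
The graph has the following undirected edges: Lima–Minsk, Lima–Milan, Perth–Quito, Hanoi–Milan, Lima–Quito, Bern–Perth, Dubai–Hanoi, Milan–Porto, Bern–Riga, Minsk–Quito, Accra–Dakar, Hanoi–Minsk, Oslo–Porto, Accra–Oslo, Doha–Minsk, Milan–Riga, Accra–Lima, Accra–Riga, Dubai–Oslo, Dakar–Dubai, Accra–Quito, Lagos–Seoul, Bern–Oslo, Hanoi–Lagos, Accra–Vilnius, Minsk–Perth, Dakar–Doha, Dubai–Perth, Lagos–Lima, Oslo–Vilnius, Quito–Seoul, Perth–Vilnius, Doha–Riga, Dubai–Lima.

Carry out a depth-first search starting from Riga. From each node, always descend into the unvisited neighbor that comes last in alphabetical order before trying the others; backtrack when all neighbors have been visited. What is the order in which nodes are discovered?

Visit Riga
Riga → Milan
Milan → Porto
Porto → Oslo
Oslo → Vilnius
Vilnius → Perth
Perth → Quito
Quito → Seoul
Seoul → Lagos
Lagos → Lima
Lima → Minsk
Minsk → Hanoi
Hanoi → Dubai
Dubai → Dakar
Dakar → Doha
Dakar → Accra
Perth → Bern

Riga Milan Porto Oslo Vilnius Perth Quito Seoul Lagos Lima Minsk Hanoi Dubai Dakar Doha Accra Bern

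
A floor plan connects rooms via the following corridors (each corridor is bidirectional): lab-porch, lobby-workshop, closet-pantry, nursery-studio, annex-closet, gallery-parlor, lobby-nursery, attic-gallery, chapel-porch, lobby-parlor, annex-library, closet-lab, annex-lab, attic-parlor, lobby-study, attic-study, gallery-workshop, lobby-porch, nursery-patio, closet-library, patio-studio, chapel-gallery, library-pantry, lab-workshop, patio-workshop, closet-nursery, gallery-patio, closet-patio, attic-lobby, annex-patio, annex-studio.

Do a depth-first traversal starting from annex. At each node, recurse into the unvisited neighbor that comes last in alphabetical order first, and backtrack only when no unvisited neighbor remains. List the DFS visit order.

annex, studio, patio, workshop, lobby, study, attic, parlor, gallery, chapel, porch, lab, closet, pantry, library, nursery

Visit annex
annex → studio
studio → patio
patio → workshop
workshop → lobby
lobby → study
study → attic
attic → parlor
parlor → gallery
gallery → chapel
chapel → porch
porch → lab
lab → closet
closet → pantry
pantry → library
closet → nursery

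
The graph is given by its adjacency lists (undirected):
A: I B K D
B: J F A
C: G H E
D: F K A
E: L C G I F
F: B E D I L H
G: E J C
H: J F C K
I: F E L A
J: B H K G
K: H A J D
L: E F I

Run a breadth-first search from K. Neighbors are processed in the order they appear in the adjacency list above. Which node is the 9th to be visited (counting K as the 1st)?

B

Visit K; enqueue H, A, J, D → queue [H, A, J, D]
Visit H; enqueue F, C → queue [A, J, D, F, C]
Visit A; enqueue I, B → queue [J, D, F, C, I, B]
Visit J; enqueue G → queue [D, F, C, I, B, G]
Visit D → queue [F, C, I, B, G]
Visit F; enqueue E, L → queue [C, I, B, G, E, L]
Visit C → queue [I, B, G, E, L]
Visit I → queue [B, G, E, L]
Visit B → queue [G, E, L]
Visit G → queue [E, L]
Visit E → queue [L]
Visit L → queue []

Visit order: K, H, A, J, D, F, C, I, B, G, E, L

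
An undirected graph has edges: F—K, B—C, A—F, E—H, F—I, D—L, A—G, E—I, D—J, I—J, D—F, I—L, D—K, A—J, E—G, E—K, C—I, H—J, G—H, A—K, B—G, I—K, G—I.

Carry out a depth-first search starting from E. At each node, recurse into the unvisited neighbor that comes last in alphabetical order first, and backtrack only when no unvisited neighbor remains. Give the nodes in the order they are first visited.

Visit E
E → K
K → I
I → L
L → D
D → J
J → H
H → G
G → B
B → C
G → A
A → F

E, K, I, L, D, J, H, G, B, C, A, F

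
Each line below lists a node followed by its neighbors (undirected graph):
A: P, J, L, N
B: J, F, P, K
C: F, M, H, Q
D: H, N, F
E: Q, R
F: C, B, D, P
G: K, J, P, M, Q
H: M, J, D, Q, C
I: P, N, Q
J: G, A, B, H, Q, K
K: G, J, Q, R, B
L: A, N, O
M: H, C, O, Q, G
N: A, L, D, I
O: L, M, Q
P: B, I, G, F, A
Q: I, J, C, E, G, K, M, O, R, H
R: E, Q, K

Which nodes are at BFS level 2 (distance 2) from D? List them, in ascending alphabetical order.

Level 0: D
Level 1: F, H, N
Level 2: A, B, C, I, J, L, M, P, Q
Level 3: E, G, K, O, R

A, B, C, I, J, L, M, P, Q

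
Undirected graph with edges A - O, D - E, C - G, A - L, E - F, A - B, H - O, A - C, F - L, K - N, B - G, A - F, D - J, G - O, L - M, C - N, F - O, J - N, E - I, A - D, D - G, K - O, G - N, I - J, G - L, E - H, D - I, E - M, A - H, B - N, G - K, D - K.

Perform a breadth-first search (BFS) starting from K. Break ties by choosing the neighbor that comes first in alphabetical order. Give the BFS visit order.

K, D, G, N, O, A, E, I, J, B, C, L, F, H, M

Visit K; enqueue D, G, N, O → queue [D, G, N, O]
Visit D; enqueue A, E, I, J → queue [G, N, O, A, E, I, J]
Visit G; enqueue B, C, L → queue [N, O, A, E, I, J, B, C, L]
Visit N → queue [O, A, E, I, J, B, C, L]
Visit O; enqueue F, H → queue [A, E, I, J, B, C, L, F, H]
Visit A → queue [E, I, J, B, C, L, F, H]
Visit E; enqueue M → queue [I, J, B, C, L, F, H, M]
Visit I → queue [J, B, C, L, F, H, M]
Visit J → queue [B, C, L, F, H, M]
Visit B → queue [C, L, F, H, M]
Visit C → queue [L, F, H, M]
Visit L → queue [F, H, M]
Visit F → queue [H, M]
Visit H → queue [M]
Visit M → queue []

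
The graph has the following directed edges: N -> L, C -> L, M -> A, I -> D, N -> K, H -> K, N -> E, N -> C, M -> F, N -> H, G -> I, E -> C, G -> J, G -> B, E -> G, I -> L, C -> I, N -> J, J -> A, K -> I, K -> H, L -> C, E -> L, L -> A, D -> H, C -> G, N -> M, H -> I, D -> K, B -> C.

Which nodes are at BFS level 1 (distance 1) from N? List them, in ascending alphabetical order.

C, E, H, J, K, L, M

Level 0: N
Level 1: C, E, H, J, K, L, M
Level 2: A, F, G, I
Level 3: B, D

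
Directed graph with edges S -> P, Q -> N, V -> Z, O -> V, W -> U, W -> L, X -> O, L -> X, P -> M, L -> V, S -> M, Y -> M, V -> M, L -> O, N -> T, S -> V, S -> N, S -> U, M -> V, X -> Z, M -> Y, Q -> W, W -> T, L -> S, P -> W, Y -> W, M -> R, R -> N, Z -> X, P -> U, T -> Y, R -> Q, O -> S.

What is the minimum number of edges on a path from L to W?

Level 0: L
Level 1: O, S, V, X
Level 2: M, N, P, U, Z
Level 3: R, T, W, Y
Level 4: Q
W first appears at level 3.

3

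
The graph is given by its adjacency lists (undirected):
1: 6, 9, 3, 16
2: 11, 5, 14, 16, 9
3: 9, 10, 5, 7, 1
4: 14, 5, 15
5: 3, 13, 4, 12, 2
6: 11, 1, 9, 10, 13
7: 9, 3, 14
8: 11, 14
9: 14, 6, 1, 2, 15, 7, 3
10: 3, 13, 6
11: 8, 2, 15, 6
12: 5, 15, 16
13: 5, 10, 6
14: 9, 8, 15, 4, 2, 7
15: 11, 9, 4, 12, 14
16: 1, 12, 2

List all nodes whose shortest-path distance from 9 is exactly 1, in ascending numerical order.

Level 0: 9
Level 1: 1, 2, 3, 6, 7, 14, 15
Level 2: 4, 5, 8, 10, 11, 12, 13, 16

1, 2, 3, 6, 7, 14, 15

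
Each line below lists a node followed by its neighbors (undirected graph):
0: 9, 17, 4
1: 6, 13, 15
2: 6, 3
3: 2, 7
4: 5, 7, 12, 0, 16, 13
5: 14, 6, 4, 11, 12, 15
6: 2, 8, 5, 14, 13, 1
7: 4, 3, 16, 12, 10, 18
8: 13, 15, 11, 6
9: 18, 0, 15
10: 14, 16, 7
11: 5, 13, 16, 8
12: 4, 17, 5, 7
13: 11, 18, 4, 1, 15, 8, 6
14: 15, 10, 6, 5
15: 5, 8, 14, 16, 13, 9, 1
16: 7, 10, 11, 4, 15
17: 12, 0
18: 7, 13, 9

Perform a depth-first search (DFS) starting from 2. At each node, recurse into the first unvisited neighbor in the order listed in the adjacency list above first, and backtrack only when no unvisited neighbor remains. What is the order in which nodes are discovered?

2, 6, 8, 13, 11, 5, 14, 15, 16, 7, 4, 12, 17, 0, 9, 18, 3, 10, 1

Visit 2
2 → 6
6 → 8
8 → 13
13 → 11
11 → 5
5 → 14
14 → 15
15 → 16
16 → 7
7 → 4
4 → 12
12 → 17
17 → 0
0 → 9
9 → 18
7 → 3
7 → 10
15 → 1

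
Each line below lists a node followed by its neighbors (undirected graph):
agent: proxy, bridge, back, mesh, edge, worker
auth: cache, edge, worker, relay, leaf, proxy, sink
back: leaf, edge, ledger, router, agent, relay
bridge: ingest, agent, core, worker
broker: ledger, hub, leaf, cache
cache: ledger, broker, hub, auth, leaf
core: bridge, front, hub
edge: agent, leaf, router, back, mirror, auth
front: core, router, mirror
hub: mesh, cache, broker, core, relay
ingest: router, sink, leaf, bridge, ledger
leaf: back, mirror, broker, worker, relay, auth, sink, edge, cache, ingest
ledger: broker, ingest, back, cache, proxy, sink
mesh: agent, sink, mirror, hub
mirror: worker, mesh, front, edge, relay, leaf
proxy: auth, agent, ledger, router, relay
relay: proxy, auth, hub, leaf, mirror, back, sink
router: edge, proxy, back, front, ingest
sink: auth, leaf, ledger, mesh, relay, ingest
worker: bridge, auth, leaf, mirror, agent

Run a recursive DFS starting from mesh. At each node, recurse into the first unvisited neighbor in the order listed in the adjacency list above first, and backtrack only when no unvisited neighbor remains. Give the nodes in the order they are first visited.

Visit mesh
mesh → agent
agent → proxy
proxy → auth
auth → cache
cache → ledger
ledger → broker
broker → hub
hub → core
core → bridge
bridge → ingest
ingest → router
router → edge
edge → leaf
leaf → back
back → relay
relay → mirror
mirror → worker
mirror → front
relay → sink

mesh agent proxy auth cache ledger broker hub core bridge ingest router edge leaf back relay mirror worker front sink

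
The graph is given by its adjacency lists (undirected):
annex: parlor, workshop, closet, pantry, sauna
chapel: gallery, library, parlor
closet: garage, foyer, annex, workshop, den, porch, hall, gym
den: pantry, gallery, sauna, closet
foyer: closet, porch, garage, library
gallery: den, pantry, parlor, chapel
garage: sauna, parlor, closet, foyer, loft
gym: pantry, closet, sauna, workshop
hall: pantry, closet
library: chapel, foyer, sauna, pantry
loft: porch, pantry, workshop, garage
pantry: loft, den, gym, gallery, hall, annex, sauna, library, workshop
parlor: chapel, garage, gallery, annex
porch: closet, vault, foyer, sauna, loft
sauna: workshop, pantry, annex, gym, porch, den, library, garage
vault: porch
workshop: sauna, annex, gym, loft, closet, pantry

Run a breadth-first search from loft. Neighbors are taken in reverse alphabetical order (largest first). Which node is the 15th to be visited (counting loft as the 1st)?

Visit loft; enqueue workshop, porch, pantry, garage → queue [workshop, porch, pantry, garage]
Visit workshop; enqueue sauna, gym, closet, annex → queue [porch, pantry, garage, sauna, gym, closet, annex]
Visit porch; enqueue vault, foyer → queue [pantry, garage, sauna, gym, closet, annex, vault, foyer]
Visit pantry; enqueue library, hall, gallery, den → queue [garage, sauna, gym, closet, annex, vault, foyer, library, hall, gallery, den]
Visit garage; enqueue parlor → queue [sauna, gym, closet, annex, vault, foyer, library, hall, gallery, den, parlor]
Visit sauna → queue [gym, closet, annex, vault, foyer, library, hall, gallery, den, parlor]
Visit gym → queue [closet, annex, vault, foyer, library, hall, gallery, den, parlor]
Visit closet → queue [annex, vault, foyer, library, hall, gallery, den, parlor]
Visit annex → queue [vault, foyer, library, hall, gallery, den, parlor]
Visit vault → queue [foyer, library, hall, gallery, den, parlor]
Visit foyer → queue [library, hall, gallery, den, parlor]
Visit library; enqueue chapel → queue [hall, gallery, den, parlor, chapel]
Visit hall → queue [gallery, den, parlor, chapel]
Visit gallery → queue [den, parlor, chapel]
Visit den → queue [parlor, chapel]
Visit parlor → queue [chapel]
Visit chapel → queue []

Visit order: loft, workshop, porch, pantry, garage, sauna, gym, closet, annex, vault, foyer, library, hall, gallery, den, parlor, chapel

den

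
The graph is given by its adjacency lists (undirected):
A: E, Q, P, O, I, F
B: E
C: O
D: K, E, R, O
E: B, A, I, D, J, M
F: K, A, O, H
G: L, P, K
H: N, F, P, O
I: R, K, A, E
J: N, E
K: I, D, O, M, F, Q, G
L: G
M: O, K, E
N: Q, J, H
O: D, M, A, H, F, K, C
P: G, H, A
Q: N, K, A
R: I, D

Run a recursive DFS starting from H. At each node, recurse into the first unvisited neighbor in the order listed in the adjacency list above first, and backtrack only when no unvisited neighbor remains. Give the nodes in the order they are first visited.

Visit H
H → N
N → Q
Q → K
K → I
I → R
R → D
D → E
E → B
E → A
A → P
P → G
G → L
A → O
O → M
O → F
O → C
E → J

H -> N -> Q -> K -> I -> R -> D -> E -> B -> A -> P -> G -> L -> O -> M -> F -> C -> J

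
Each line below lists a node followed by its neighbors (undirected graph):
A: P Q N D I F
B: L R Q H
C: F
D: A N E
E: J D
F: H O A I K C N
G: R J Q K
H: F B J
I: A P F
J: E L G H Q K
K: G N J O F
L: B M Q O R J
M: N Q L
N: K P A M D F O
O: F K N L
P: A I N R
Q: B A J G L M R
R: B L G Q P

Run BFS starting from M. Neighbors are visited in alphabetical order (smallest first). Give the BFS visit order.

Visit M; enqueue L, N, Q → queue [L, N, Q]
Visit L; enqueue B, J, O, R → queue [N, Q, B, J, O, R]
Visit N; enqueue A, D, F, K, P → queue [Q, B, J, O, R, A, D, F, K, P]
Visit Q; enqueue G → queue [B, J, O, R, A, D, F, K, P, G]
Visit B; enqueue H → queue [J, O, R, A, D, F, K, P, G, H]
Visit J; enqueue E → queue [O, R, A, D, F, K, P, G, H, E]
Visit O → queue [R, A, D, F, K, P, G, H, E]
Visit R → queue [A, D, F, K, P, G, H, E]
Visit A; enqueue I → queue [D, F, K, P, G, H, E, I]
Visit D → queue [F, K, P, G, H, E, I]
Visit F; enqueue C → queue [K, P, G, H, E, I, C]
Visit K → queue [P, G, H, E, I, C]
Visit P → queue [G, H, E, I, C]
Visit G → queue [H, E, I, C]
Visit H → queue [E, I, C]
Visit E → queue [I, C]
Visit I → queue [C]
Visit C → queue []

M, L, N, Q, B, J, O, R, A, D, F, K, P, G, H, E, I, C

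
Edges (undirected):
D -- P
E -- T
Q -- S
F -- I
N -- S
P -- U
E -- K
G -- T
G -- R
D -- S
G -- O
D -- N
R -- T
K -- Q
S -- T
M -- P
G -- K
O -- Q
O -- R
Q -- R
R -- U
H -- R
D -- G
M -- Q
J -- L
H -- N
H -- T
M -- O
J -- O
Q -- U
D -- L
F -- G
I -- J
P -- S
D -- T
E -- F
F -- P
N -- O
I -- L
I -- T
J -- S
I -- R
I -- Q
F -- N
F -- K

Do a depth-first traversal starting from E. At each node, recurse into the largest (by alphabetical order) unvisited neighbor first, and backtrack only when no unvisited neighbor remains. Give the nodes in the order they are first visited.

Visit E
E → T
T → S
S → Q
Q → U
U → R
R → O
O → N
N → H
N → F
F → P
P → M
P → D
D → L
L → J
J → I
D → G
G → K

E -> T -> S -> Q -> U -> R -> O -> N -> H -> F -> P -> M -> D -> L -> J -> I -> G -> K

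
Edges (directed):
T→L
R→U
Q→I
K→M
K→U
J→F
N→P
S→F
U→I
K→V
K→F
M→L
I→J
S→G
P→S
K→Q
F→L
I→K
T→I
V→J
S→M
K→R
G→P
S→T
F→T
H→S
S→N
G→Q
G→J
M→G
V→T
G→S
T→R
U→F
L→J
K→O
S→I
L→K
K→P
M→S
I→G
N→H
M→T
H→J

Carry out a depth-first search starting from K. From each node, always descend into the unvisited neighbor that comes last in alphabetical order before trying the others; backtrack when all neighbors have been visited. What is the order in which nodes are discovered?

Visit K
K → V
V → T
T → R
R → U
U → I
I → J
J → F
F → L
I → G
G → S
S → N
N → P
N → H
S → M
G → Q
K → O

K, V, T, R, U, I, J, F, L, G, S, N, P, H, M, Q, O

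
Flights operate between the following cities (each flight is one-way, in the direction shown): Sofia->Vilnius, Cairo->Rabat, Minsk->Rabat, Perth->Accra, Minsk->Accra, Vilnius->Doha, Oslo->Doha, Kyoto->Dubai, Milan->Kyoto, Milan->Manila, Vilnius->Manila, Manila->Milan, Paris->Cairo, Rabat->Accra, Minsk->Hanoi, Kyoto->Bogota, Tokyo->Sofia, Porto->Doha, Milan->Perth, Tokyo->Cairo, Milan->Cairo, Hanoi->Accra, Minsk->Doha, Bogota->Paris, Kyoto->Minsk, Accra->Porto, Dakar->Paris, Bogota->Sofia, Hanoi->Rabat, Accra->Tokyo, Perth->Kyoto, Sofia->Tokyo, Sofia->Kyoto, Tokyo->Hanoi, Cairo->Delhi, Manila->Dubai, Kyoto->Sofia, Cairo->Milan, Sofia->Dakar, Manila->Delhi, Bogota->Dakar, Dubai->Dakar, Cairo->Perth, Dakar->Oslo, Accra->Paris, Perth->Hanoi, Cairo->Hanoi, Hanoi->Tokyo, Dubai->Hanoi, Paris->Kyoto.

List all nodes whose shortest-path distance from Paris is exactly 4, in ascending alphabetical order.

Oslo, Porto

Level 0: Paris
Level 1: Cairo, Kyoto
Level 2: Bogota, Delhi, Dubai, Hanoi, Milan, Minsk, Perth, Rabat, Sofia
Level 3: Accra, Dakar, Doha, Manila, Tokyo, Vilnius
Level 4: Oslo, Porto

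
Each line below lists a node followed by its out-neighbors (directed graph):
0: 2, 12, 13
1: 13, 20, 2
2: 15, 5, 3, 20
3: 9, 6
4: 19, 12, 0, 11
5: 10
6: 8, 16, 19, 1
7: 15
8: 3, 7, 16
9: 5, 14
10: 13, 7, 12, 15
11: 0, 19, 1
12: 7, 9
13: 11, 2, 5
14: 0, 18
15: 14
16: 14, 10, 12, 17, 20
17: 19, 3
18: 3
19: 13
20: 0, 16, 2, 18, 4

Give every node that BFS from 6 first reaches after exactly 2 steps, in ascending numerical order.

Level 0: 6
Level 1: 1, 8, 16, 19
Level 2: 2, 3, 7, 10, 12, 13, 14, 17, 20
Level 3: 0, 4, 5, 9, 11, 15, 18

2, 3, 7, 10, 12, 13, 14, 17, 20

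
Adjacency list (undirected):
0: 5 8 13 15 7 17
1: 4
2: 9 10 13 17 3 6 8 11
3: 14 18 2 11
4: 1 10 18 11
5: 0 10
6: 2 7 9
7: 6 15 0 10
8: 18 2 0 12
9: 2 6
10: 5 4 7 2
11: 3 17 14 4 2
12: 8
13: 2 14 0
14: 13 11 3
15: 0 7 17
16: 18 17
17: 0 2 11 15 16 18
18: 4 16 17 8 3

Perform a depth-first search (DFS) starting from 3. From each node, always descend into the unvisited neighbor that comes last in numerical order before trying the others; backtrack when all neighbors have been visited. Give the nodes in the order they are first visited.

3 -> 18 -> 17 -> 16 -> 15 -> 7 -> 10 -> 5 -> 0 -> 13 -> 14 -> 11 -> 4 -> 1 -> 2 -> 9 -> 6 -> 8 -> 12

Visit 3
3 → 18
18 → 17
17 → 16
17 → 15
15 → 7
7 → 10
10 → 5
5 → 0
0 → 13
13 → 14
14 → 11
11 → 4
4 → 1
11 → 2
2 → 9
9 → 6
2 → 8
8 → 12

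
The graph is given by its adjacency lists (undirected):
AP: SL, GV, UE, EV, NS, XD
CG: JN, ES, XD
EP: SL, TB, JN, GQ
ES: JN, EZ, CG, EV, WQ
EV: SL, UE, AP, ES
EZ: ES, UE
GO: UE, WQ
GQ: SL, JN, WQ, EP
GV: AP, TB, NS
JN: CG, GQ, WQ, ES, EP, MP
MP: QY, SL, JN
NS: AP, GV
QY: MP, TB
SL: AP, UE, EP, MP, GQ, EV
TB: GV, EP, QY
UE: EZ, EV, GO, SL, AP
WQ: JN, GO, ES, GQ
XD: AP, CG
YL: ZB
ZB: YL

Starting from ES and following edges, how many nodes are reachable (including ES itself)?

BFS from ES visits: ES, JN, EZ, CG, EV, WQ, GQ, EP, MP, UE, XD, SL, AP, GO, TB, QY, GV, NS
Reachable nodes: 18 of 20 total.

18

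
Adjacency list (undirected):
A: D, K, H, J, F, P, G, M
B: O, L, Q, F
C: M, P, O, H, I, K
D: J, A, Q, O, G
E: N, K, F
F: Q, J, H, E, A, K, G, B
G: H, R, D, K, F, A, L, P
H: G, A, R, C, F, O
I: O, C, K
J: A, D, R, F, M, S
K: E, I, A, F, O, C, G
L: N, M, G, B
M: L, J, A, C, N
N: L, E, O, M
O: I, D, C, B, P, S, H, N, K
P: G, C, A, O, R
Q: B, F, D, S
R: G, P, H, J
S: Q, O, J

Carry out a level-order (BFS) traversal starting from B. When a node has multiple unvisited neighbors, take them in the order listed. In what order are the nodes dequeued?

Visit B; enqueue O, L, Q, F → queue [O, L, Q, F]
Visit O; enqueue I, D, C, P, S, H, N, K → queue [L, Q, F, I, D, C, P, S, H, N, K]
Visit L; enqueue M, G → queue [Q, F, I, D, C, P, S, H, N, K, M, G]
Visit Q → queue [F, I, D, C, P, S, H, N, K, M, G]
Visit F; enqueue J, E, A → queue [I, D, C, P, S, H, N, K, M, G, J, E, A]
Visit I → queue [D, C, P, S, H, N, K, M, G, J, E, A]
Visit D → queue [C, P, S, H, N, K, M, G, J, E, A]
Visit C → queue [P, S, H, N, K, M, G, J, E, A]
Visit P; enqueue R → queue [S, H, N, K, M, G, J, E, A, R]
Visit S → queue [H, N, K, M, G, J, E, A, R]
Visit H → queue [N, K, M, G, J, E, A, R]
Visit N → queue [K, M, G, J, E, A, R]
Visit K → queue [M, G, J, E, A, R]
Visit M → queue [G, J, E, A, R]
Visit G → queue [J, E, A, R]
Visit J → queue [E, A, R]
Visit E → queue [A, R]
Visit A → queue [R]
Visit R → queue []

B → O → L → Q → F → I → D → C → P → S → H → N → K → M → G → J → E → A → R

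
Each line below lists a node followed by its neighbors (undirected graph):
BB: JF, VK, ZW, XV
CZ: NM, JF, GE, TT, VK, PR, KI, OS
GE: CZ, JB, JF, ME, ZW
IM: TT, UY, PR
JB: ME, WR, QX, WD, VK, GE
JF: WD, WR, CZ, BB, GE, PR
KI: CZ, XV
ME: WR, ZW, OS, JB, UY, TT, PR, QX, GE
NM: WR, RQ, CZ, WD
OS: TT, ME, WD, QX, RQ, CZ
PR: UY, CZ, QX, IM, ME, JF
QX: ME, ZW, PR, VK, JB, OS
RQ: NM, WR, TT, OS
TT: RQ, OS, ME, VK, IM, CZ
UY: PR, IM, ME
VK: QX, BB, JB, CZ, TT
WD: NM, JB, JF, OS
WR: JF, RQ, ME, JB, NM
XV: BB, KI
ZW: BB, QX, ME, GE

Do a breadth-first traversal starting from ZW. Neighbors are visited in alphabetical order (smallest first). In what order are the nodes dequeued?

ZW BB GE ME QX JF VK XV CZ JB OS PR TT UY WR WD KI NM RQ IM

Visit ZW; enqueue BB, GE, ME, QX → queue [BB, GE, ME, QX]
Visit BB; enqueue JF, VK, XV → queue [GE, ME, QX, JF, VK, XV]
Visit GE; enqueue CZ, JB → queue [ME, QX, JF, VK, XV, CZ, JB]
Visit ME; enqueue OS, PR, TT, UY, WR → queue [QX, JF, VK, XV, CZ, JB, OS, PR, TT, UY, WR]
Visit QX → queue [JF, VK, XV, CZ, JB, OS, PR, TT, UY, WR]
Visit JF; enqueue WD → queue [VK, XV, CZ, JB, OS, PR, TT, UY, WR, WD]
Visit VK → queue [XV, CZ, JB, OS, PR, TT, UY, WR, WD]
Visit XV; enqueue KI → queue [CZ, JB, OS, PR, TT, UY, WR, WD, KI]
Visit CZ; enqueue NM → queue [JB, OS, PR, TT, UY, WR, WD, KI, NM]
Visit JB → queue [OS, PR, TT, UY, WR, WD, KI, NM]
Visit OS; enqueue RQ → queue [PR, TT, UY, WR, WD, KI, NM, RQ]
Visit PR; enqueue IM → queue [TT, UY, WR, WD, KI, NM, RQ, IM]
Visit TT → queue [UY, WR, WD, KI, NM, RQ, IM]
Visit UY → queue [WR, WD, KI, NM, RQ, IM]
Visit WR → queue [WD, KI, NM, RQ, IM]
Visit WD → queue [KI, NM, RQ, IM]
Visit KI → queue [NM, RQ, IM]
Visit NM → queue [RQ, IM]
Visit RQ → queue [IM]
Visit IM → queue []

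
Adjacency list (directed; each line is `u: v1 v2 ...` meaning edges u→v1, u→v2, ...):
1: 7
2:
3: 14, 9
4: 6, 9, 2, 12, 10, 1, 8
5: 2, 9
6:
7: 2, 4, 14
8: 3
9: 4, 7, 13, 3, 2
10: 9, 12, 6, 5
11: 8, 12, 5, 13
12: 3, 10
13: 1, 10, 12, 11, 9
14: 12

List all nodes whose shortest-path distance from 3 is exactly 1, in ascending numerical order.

9, 14

Level 0: 3
Level 1: 9, 14
Level 2: 2, 4, 7, 12, 13
Level 3: 1, 6, 8, 10, 11
Level 4: 5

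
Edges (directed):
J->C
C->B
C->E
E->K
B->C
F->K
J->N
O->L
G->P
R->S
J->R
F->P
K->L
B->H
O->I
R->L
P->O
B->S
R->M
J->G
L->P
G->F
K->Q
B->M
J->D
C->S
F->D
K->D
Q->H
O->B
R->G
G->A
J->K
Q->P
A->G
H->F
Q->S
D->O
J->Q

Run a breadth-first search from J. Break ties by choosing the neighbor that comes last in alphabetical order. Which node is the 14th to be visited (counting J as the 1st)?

F

Visit J; enqueue R, Q, N, K, G, D, C → queue [R, Q, N, K, G, D, C]
Visit R; enqueue S, M, L → queue [Q, N, K, G, D, C, S, M, L]
Visit Q; enqueue P, H → queue [N, K, G, D, C, S, M, L, P, H]
Visit N → queue [K, G, D, C, S, M, L, P, H]
Visit K → queue [G, D, C, S, M, L, P, H]
Visit G; enqueue F, A → queue [D, C, S, M, L, P, H, F, A]
Visit D; enqueue O → queue [C, S, M, L, P, H, F, A, O]
Visit C; enqueue E, B → queue [S, M, L, P, H, F, A, O, E, B]
Visit S → queue [M, L, P, H, F, A, O, E, B]
Visit M → queue [L, P, H, F, A, O, E, B]
Visit L → queue [P, H, F, A, O, E, B]
Visit P → queue [H, F, A, O, E, B]
Visit H → queue [F, A, O, E, B]
Visit F → queue [A, O, E, B]
Visit A → queue [O, E, B]
Visit O; enqueue I → queue [E, B, I]
Visit E → queue [B, I]
Visit B → queue [I]
Visit I → queue []

Visit order: J, R, Q, N, K, G, D, C, S, M, L, P, H, F, A, O, E, B, I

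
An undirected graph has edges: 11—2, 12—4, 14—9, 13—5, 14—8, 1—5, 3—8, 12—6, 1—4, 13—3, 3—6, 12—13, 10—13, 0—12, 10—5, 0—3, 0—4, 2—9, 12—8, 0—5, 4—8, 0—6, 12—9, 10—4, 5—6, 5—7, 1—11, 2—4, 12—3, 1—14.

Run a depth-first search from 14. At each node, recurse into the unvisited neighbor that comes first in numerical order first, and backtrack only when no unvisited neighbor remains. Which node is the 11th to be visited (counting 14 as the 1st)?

12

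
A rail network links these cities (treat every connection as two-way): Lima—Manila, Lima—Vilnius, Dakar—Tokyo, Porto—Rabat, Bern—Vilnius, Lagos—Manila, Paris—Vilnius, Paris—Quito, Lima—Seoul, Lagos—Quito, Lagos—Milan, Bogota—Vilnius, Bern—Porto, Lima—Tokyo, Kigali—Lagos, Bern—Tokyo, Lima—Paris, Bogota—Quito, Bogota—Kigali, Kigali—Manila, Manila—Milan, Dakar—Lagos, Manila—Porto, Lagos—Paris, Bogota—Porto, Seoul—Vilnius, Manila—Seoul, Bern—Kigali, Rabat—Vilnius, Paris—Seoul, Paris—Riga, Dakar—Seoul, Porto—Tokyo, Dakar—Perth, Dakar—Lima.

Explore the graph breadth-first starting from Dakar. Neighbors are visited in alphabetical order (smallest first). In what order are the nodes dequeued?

Visit Dakar; enqueue Lagos, Lima, Perth, Seoul, Tokyo → queue [Lagos, Lima, Perth, Seoul, Tokyo]
Visit Lagos; enqueue Kigali, Manila, Milan, Paris, Quito → queue [Lima, Perth, Seoul, Tokyo, Kigali, Manila, Milan, Paris, Quito]
Visit Lima; enqueue Vilnius → queue [Perth, Seoul, Tokyo, Kigali, Manila, Milan, Paris, Quito, Vilnius]
Visit Perth → queue [Seoul, Tokyo, Kigali, Manila, Milan, Paris, Quito, Vilnius]
Visit Seoul → queue [Tokyo, Kigali, Manila, Milan, Paris, Quito, Vilnius]
Visit Tokyo; enqueue Bern, Porto → queue [Kigali, Manila, Milan, Paris, Quito, Vilnius, Bern, Porto]
Visit Kigali; enqueue Bogota → queue [Manila, Milan, Paris, Quito, Vilnius, Bern, Porto, Bogota]
Visit Manila → queue [Milan, Paris, Quito, Vilnius, Bern, Porto, Bogota]
Visit Milan → queue [Paris, Quito, Vilnius, Bern, Porto, Bogota]
Visit Paris; enqueue Riga → queue [Quito, Vilnius, Bern, Porto, Bogota, Riga]
Visit Quito → queue [Vilnius, Bern, Porto, Bogota, Riga]
Visit Vilnius; enqueue Rabat → queue [Bern, Porto, Bogota, Riga, Rabat]
Visit Bern → queue [Porto, Bogota, Riga, Rabat]
Visit Porto → queue [Bogota, Riga, Rabat]
Visit Bogota → queue [Riga, Rabat]
Visit Riga → queue [Rabat]
Visit Rabat → queue []

Dakar → Lagos → Lima → Perth → Seoul → Tokyo → Kigali → Manila → Milan → Paris → Quito → Vilnius → Bern → Porto → Bogota → Riga → Rabat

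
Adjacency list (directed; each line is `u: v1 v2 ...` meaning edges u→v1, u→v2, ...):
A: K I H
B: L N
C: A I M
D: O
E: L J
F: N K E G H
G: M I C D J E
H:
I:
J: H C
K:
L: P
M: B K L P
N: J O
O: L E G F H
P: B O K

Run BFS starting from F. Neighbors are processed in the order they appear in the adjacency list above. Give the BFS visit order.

F N K E G H J O L M I C D P B A

Visit F; enqueue N, K, E, G, H → queue [N, K, E, G, H]
Visit N; enqueue J, O → queue [K, E, G, H, J, O]
Visit K → queue [E, G, H, J, O]
Visit E; enqueue L → queue [G, H, J, O, L]
Visit G; enqueue M, I, C, D → queue [H, J, O, L, M, I, C, D]
Visit H → queue [J, O, L, M, I, C, D]
Visit J → queue [O, L, M, I, C, D]
Visit O → queue [L, M, I, C, D]
Visit L; enqueue P → queue [M, I, C, D, P]
Visit M; enqueue B → queue [I, C, D, P, B]
Visit I → queue [C, D, P, B]
Visit C; enqueue A → queue [D, P, B, A]
Visit D → queue [P, B, A]
Visit P → queue [B, A]
Visit B → queue [A]
Visit A → queue []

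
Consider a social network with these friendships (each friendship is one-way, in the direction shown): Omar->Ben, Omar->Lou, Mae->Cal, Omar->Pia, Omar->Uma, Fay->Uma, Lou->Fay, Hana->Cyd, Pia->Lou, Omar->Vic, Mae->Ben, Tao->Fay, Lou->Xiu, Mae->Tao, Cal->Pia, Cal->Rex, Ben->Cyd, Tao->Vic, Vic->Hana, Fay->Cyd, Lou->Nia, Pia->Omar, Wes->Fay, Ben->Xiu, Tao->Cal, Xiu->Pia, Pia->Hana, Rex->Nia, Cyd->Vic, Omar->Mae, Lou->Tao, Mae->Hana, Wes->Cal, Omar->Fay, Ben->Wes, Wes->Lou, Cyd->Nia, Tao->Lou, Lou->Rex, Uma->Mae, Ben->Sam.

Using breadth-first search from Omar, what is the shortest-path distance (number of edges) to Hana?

2

Level 0: Omar
Level 1: Ben, Fay, Lou, Mae, Pia, Uma, Vic
Level 2: Cal, Cyd, Hana, Nia, Rex, Sam, Tao, Wes, Xiu
Hana first appears at level 2.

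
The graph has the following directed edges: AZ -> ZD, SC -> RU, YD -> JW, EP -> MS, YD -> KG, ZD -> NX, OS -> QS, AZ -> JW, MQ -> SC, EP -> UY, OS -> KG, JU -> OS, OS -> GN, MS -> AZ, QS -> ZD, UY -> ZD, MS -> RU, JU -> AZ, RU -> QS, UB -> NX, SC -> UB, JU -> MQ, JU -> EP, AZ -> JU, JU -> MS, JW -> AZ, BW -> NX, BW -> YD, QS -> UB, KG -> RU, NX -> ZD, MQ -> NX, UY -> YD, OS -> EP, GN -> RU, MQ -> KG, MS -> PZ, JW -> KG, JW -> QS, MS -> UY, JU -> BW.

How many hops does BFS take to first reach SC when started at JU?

Level 0: JU
Level 1: AZ, BW, EP, MQ, MS, OS
Level 2: GN, JW, KG, NX, PZ, QS, RU, SC, UY, YD, ZD
Level 3: UB
SC first appears at level 2.

2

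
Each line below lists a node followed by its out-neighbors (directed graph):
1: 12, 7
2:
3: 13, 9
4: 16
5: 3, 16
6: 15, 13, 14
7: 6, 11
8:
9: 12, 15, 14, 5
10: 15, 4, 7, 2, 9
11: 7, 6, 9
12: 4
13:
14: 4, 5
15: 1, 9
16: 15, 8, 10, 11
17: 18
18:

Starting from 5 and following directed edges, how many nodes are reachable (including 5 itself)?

BFS from 5 visits: 5, 3, 16, 9, 13, 8, 10, 11, 15, 12, 14, 2, 4, 7, 6, 1
Reachable nodes: 16 of 18 total.

16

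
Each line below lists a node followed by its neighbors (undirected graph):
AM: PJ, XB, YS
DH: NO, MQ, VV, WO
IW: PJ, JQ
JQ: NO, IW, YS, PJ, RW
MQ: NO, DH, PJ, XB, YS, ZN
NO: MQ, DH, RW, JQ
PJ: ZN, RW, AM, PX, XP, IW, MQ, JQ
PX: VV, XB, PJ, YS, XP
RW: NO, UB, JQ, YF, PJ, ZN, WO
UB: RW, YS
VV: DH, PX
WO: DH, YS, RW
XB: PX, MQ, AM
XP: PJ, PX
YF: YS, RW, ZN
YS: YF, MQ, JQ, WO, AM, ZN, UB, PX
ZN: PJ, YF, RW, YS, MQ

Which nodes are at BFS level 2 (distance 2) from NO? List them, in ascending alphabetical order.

IW, PJ, UB, VV, WO, XB, YF, YS, ZN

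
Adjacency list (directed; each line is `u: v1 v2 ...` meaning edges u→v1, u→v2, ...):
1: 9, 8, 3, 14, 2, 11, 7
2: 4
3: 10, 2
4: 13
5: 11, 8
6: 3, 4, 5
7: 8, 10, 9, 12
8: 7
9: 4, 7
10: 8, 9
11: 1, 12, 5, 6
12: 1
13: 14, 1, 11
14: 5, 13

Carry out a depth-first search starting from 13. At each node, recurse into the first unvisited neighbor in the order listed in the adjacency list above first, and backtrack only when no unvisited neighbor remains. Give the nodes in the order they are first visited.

13 -> 14 -> 5 -> 11 -> 1 -> 9 -> 4 -> 7 -> 8 -> 10 -> 12 -> 3 -> 2 -> 6

Visit 13
13 → 14
14 → 5
5 → 11
11 → 1
1 → 9
9 → 4
9 → 7
7 → 8
7 → 10
7 → 12
1 → 3
3 → 2
11 → 6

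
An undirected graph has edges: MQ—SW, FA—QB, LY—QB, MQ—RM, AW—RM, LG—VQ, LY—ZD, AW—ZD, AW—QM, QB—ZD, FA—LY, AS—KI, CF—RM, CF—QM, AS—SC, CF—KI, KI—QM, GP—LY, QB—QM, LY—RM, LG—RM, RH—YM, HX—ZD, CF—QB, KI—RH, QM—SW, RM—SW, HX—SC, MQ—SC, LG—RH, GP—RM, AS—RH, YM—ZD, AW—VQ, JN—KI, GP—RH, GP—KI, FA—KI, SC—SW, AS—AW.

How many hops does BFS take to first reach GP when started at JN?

2

Level 0: JN
Level 1: KI
Level 2: AS, CF, FA, GP, QM, RH
Level 3: AW, LG, LY, QB, RM, SC, SW, YM
Level 4: HX, MQ, VQ, ZD
GP first appears at level 2.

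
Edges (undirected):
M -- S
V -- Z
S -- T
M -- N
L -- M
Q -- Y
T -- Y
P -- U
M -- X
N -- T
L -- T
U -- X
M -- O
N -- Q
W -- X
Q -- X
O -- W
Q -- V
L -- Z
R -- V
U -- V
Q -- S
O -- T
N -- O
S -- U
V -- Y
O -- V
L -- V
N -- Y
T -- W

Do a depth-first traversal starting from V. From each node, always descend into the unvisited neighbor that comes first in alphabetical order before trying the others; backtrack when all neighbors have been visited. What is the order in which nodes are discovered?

Visit V
V → L
L → M
M → N
N → O
O → T
T → S
S → Q
Q → X
X → U
U → P
X → W
Q → Y
L → Z
V → R

V -> L -> M -> N -> O -> T -> S -> Q -> X -> U -> P -> W -> Y -> Z -> R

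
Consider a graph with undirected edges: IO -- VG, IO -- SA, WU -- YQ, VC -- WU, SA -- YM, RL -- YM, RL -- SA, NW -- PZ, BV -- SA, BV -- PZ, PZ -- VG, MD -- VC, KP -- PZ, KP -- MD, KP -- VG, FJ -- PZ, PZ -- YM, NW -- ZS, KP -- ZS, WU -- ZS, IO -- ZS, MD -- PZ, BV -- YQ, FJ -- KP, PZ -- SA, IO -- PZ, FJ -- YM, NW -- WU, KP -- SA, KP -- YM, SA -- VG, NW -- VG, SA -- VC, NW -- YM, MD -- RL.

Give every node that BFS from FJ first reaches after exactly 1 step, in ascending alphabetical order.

KP, PZ, YM

Level 0: FJ
Level 1: KP, PZ, YM
Level 2: BV, IO, MD, NW, RL, SA, VG, ZS
Level 3: VC, WU, YQ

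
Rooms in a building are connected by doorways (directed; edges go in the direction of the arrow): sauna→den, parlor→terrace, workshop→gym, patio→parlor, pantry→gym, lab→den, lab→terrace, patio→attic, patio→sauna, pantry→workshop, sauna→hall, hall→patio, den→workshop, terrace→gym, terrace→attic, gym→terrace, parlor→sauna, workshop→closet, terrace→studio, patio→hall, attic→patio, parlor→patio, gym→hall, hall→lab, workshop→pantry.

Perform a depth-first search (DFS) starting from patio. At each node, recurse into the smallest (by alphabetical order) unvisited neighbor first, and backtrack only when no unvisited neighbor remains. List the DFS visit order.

patio -> attic -> hall -> lab -> den -> workshop -> closet -> gym -> terrace -> studio -> pantry -> parlor -> sauna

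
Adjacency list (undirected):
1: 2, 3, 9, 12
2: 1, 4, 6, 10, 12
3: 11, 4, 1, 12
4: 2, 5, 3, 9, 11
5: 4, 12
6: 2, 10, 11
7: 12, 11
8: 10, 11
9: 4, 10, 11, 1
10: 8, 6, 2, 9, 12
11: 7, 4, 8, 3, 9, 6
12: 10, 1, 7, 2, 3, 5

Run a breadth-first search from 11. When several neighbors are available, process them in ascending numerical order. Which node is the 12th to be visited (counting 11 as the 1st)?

10

Visit 11; enqueue 3, 4, 6, 7, 8, 9 → queue [3, 4, 6, 7, 8, 9]
Visit 3; enqueue 1, 12 → queue [4, 6, 7, 8, 9, 1, 12]
Visit 4; enqueue 2, 5 → queue [6, 7, 8, 9, 1, 12, 2, 5]
Visit 6; enqueue 10 → queue [7, 8, 9, 1, 12, 2, 5, 10]
Visit 7 → queue [8, 9, 1, 12, 2, 5, 10]
Visit 8 → queue [9, 1, 12, 2, 5, 10]
Visit 9 → queue [1, 12, 2, 5, 10]
Visit 1 → queue [12, 2, 5, 10]
Visit 12 → queue [2, 5, 10]
Visit 2 → queue [5, 10]
Visit 5 → queue [10]
Visit 10 → queue []

Visit order: 11, 3, 4, 6, 7, 8, 9, 1, 12, 2, 5, 10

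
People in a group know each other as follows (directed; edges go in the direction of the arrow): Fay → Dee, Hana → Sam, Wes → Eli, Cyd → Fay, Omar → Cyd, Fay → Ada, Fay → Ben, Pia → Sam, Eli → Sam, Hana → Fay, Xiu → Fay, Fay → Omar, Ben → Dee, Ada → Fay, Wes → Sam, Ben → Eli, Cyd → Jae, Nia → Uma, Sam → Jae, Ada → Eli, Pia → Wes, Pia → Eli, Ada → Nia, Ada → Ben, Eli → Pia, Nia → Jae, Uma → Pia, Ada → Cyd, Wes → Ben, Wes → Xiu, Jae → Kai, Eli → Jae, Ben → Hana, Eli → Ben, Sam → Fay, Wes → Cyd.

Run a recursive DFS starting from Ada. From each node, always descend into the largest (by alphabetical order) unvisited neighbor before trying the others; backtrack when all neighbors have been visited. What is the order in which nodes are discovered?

Visit Ada
Ada → Nia
Nia → Uma
Uma → Pia
Pia → Wes
Wes → Xiu
Xiu → Fay
Fay → Omar
Omar → Cyd
Cyd → Jae
Jae → Kai
Fay → Dee
Fay → Ben
Ben → Hana
Hana → Sam
Ben → Eli

Ada Nia Uma Pia Wes Xiu Fay Omar Cyd Jae Kai Dee Ben Hana Sam Eli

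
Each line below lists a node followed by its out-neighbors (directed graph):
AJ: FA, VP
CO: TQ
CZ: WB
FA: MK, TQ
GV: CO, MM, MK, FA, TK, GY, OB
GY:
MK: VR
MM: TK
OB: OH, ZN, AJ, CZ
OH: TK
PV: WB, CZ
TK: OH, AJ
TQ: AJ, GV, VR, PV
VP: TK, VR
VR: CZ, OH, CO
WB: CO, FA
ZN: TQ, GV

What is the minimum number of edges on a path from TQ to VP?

2

Level 0: TQ
Level 1: AJ, GV, PV, VR
Level 2: CO, CZ, FA, GY, MK, MM, OB, OH, TK, VP, WB
Level 3: ZN
VP first appears at level 2.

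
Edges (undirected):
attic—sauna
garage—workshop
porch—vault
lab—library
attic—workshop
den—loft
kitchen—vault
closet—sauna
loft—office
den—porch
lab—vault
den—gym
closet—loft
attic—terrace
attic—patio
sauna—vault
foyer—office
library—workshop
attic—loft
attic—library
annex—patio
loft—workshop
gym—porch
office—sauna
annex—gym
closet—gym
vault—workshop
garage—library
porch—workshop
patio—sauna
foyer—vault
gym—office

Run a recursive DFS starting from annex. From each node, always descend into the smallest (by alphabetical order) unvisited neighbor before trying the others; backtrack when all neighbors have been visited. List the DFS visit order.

annex gym closet loft attic library garage workshop porch den vault foyer office sauna patio kitchen lab terrace

Visit annex
annex → gym
gym → closet
closet → loft
loft → attic
attic → library
library → garage
garage → workshop
workshop → porch
porch → den
porch → vault
vault → foyer
foyer → office
office → sauna
sauna → patio
vault → kitchen
vault → lab
attic → terrace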